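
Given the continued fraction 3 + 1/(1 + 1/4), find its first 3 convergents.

3/1, 4/1, 19/5

Using the convergent recurrence p_i = a_i*p_{i-1} + p_{i-2}, q_i = a_i*q_{i-1} + q_{i-2} with p_{-2}=0, p_{-1}=1, q_{-2}=1, q_{-1}=0:
  i=0: a_0=3, p_0 = 3*1 + 0 = 3, q_0 = 3*0 + 1 = 1.
  i=1: a_1=1, p_1 = 1*3 + 1 = 4, q_1 = 1*1 + 0 = 1.
  i=2: a_2=4, p_2 = 4*4 + 3 = 19, q_2 = 4*1 + 1 = 5.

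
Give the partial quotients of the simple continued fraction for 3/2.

[1; 2]

Run the Euclidean algorithm on 3 and 2; the successive quotients are the partial quotients a_0, a_1, ... (each step inverts the fractional part left over by the previous one):
  3 = 1*2 + 1, so a_0 = 1.
  2 = 2*1 + 0, so a_1 = 2.
The remainder reaches 0 after 2 divisions, so the expansion has 2 partial quotients, read off in order.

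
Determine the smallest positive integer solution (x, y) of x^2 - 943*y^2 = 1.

(x, y) = (737, 24)

First expand sqrt(943) as a continued fraction. With x_i = (sqrt(943) + m_i)/d_i and (m_0, d_0) = (0, 1): a_0 = floor(sqrt(943)) = 30, since 30^2 = 900 <= 943 < 961 = 31^2.
Iterate m_{i+1} = d_i*a_i - m_i, d_{i+1} = (943 - m_{i+1}^2)/d_i, a_{i+1} = floor((a_0 + m_{i+1})/d_{i+1}):
  m_1 = 1*30 - 0 = 30, d_1 = (943 - 30^2)/1 = 43/1 = 43, a_1 = floor((30 + 30)/43) = 1.
  m_2 = 43*1 - 30 = 13, d_2 = (943 - 13^2)/43 = 774/43 = 18, a_2 = floor((30 + 13)/18) = 2.
  m_3 = 18*2 - 13 = 23, d_3 = (943 - 23^2)/18 = 414/18 = 23, a_3 = floor((30 + 23)/23) = 2.
  m_4 = 23*2 - 23 = 23, d_4 = (943 - 23^2)/23 = 414/23 = 18, a_4 = floor((30 + 23)/18) = 2.
  m_5 = 18*2 - 23 = 13, d_5 = (943 - 13^2)/18 = 774/18 = 43, a_5 = floor((30 + 13)/43) = 1.
  m_6 = 43*1 - 13 = 30, d_6 = (943 - 30^2)/43 = 43/43 = 1, a_6 = floor((30 + 30)/1) = 60.
  m_7 = 1*60 - 30 = 30, d_7 = (943 - 30^2)/1 = 43/1 = 43: (m_7, d_7) = (m_1, d_1) = (30, 43), so from here the quotients repeat a_1, ..., a_6; the period length is 6.
So sqrt(943) = [30; (1, 2, 2, 2, 1, 60)] with period length k = 6.
k is even, so the fundamental solution of x^2 - 943y^2 = 1 is (p_{k-1}, q_{k-1}) = (p_5, q_5); compute convergents through index 5.
Convergents (p_i = a_i*p_{i-1} + p_{i-2}, q_i = a_i*q_{i-1} + q_{i-2} with p_{-2}=0, p_{-1}=1, q_{-2}=1, q_{-1}=0):
  i=0: a_0=30, p_0 = 30*1 + 0 = 30, q_0 = 30*0 + 1 = 1.
  i=1: a_1=1, p_1 = 1*30 + 1 = 31, q_1 = 1*1 + 0 = 1.
  i=2: a_2=2, p_2 = 2*31 + 30 = 92, q_2 = 2*1 + 1 = 3.
  i=3: a_3=2, p_3 = 2*92 + 31 = 215, q_3 = 2*3 + 1 = 7.
  i=4: a_4=2, p_4 = 2*215 + 92 = 522, q_4 = 2*7 + 3 = 17.
  i=5: a_5=1, p_5 = 1*522 + 215 = 737, q_5 = 1*17 + 7 = 24.
Check: 737^2 - 943*24^2 = 543169 - 543168 = 1, so (x, y) = (737, 24) solves the equation, and by the theorem it is the least positive solution.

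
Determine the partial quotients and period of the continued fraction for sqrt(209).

[14; (2, 5, 3, 2, 3, 5, 2, 28)]

Write x_i = (sqrt(209) + m_i)/d_i with (m_0, d_0) = (0, 1). a_0 = floor(sqrt(209)) = 14, since 14^2 = 196 <= 209 < 225 = 15^2.
Iterate m_{i+1} = d_i*a_i - m_i, d_{i+1} = (209 - m_{i+1}^2)/d_i, a_{i+1} = floor((a_0 + m_{i+1})/d_{i+1}):
  m_1 = 1*14 - 0 = 14, d_1 = (209 - 14^2)/1 = 13/1 = 13, a_1 = floor((14 + 14)/13) = 2.
  m_2 = 13*2 - 14 = 12, d_2 = (209 - 12^2)/13 = 65/13 = 5, a_2 = floor((14 + 12)/5) = 5.
  m_3 = 5*5 - 12 = 13, d_3 = (209 - 13^2)/5 = 40/5 = 8, a_3 = floor((14 + 13)/8) = 3.
  m_4 = 8*3 - 13 = 11, d_4 = (209 - 11^2)/8 = 88/8 = 11, a_4 = floor((14 + 11)/11) = 2.
  m_5 = 11*2 - 11 = 11, d_5 = (209 - 11^2)/11 = 88/11 = 8, a_5 = floor((14 + 11)/8) = 3.
  m_6 = 8*3 - 11 = 13, d_6 = (209 - 13^2)/8 = 40/8 = 5, a_6 = floor((14 + 13)/5) = 5.
  m_7 = 5*5 - 13 = 12, d_7 = (209 - 12^2)/5 = 65/5 = 13, a_7 = floor((14 + 12)/13) = 2.
  m_8 = 13*2 - 12 = 14, d_8 = (209 - 14^2)/13 = 13/13 = 1, a_8 = floor((14 + 14)/1) = 28.
  m_9 = 1*28 - 14 = 14, d_9 = (209 - 14^2)/1 = 13/1 = 13: (m_9, d_9) = (m_1, d_1) = (14, 13), so from here the quotients repeat a_1, ..., a_8; the period length is 8.
Hence the expansion of sqrt(209) is a_0 = 14 followed by the repeating block 2, 5, 3, 2, 3, 5, 2, 28 (period 8).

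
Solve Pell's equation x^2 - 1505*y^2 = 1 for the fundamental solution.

(x, y) = (11968361, 308508)

First expand sqrt(1505) as a continued fraction. With x_i = (sqrt(1505) + m_i)/d_i and (m_0, d_0) = (0, 1): a_0 = floor(sqrt(1505)) = 38, since 38^2 = 1444 <= 1505 < 1521 = 39^2.
Iterate m_{i+1} = d_i*a_i - m_i, d_{i+1} = (1505 - m_{i+1}^2)/d_i, a_{i+1} = floor((a_0 + m_{i+1})/d_{i+1}):
  m_1 = 1*38 - 0 = 38, d_1 = (1505 - 38^2)/1 = 61/1 = 61, a_1 = floor((38 + 38)/61) = 1.
  m_2 = 61*1 - 38 = 23, d_2 = (1505 - 23^2)/61 = 976/61 = 16, a_2 = floor((38 + 23)/16) = 3.
  m_3 = 16*3 - 23 = 25, d_3 = (1505 - 25^2)/16 = 880/16 = 55, a_3 = floor((38 + 25)/55) = 1.
  m_4 = 55*1 - 25 = 30, d_4 = (1505 - 30^2)/55 = 605/55 = 11, a_4 = floor((38 + 30)/11) = 6.
  m_5 = 11*6 - 30 = 36, d_5 = (1505 - 36^2)/11 = 209/11 = 19, a_5 = floor((38 + 36)/19) = 3.
  m_6 = 19*3 - 36 = 21, d_6 = (1505 - 21^2)/19 = 1064/19 = 56, a_6 = floor((38 + 21)/56) = 1.
  m_7 = 56*1 - 21 = 35, d_7 = (1505 - 35^2)/56 = 280/56 = 5, a_7 = floor((38 + 35)/5) = 14.
  m_8 = 5*14 - 35 = 35, d_8 = (1505 - 35^2)/5 = 280/5 = 56, a_8 = floor((38 + 35)/56) = 1.
  m_9 = 56*1 - 35 = 21, d_9 = (1505 - 21^2)/56 = 1064/56 = 19, a_9 = floor((38 + 21)/19) = 3.
  m_10 = 19*3 - 21 = 36, d_10 = (1505 - 36^2)/19 = 209/19 = 11, a_10 = floor((38 + 36)/11) = 6.
  m_11 = 11*6 - 36 = 30, d_11 = (1505 - 30^2)/11 = 605/11 = 55, a_11 = floor((38 + 30)/55) = 1.
  m_12 = 55*1 - 30 = 25, d_12 = (1505 - 25^2)/55 = 880/55 = 16, a_12 = floor((38 + 25)/16) = 3.
  m_13 = 16*3 - 25 = 23, d_13 = (1505 - 23^2)/16 = 976/16 = 61, a_13 = floor((38 + 23)/61) = 1.
  m_14 = 61*1 - 23 = 38, d_14 = (1505 - 38^2)/61 = 61/61 = 1, a_14 = floor((38 + 38)/1) = 76.
  m_15 = 1*76 - 38 = 38, d_15 = (1505 - 38^2)/1 = 61/1 = 61: (m_15, d_15) = (m_1, d_1) = (38, 61), so from here the quotients repeat a_1, ..., a_14; the period length is 14.
So sqrt(1505) = [38; (1, 3, 1, 6, 3, 1, 14, 1, 3, 6, 1, 3, 1, 76)] with period length k = 14.
k is even, so the fundamental solution of x^2 - 1505y^2 = 1 is (p_{k-1}, q_{k-1}) = (p_13, q_13); compute convergents through index 13.
Convergents (p_i = a_i*p_{i-1} + p_{i-2}, q_i = a_i*q_{i-1} + q_{i-2} with p_{-2}=0, p_{-1}=1, q_{-2}=1, q_{-1}=0):
  i=0: a_0=38, p_0 = 38*1 + 0 = 38, q_0 = 38*0 + 1 = 1.
  i=1: a_1=1, p_1 = 1*38 + 1 = 39, q_1 = 1*1 + 0 = 1.
  i=2: a_2=3, p_2 = 3*39 + 38 = 155, q_2 = 3*1 + 1 = 4.
  i=3: a_3=1, p_3 = 1*155 + 39 = 194, q_3 = 1*4 + 1 = 5.
  i=4: a_4=6, p_4 = 6*194 + 155 = 1319, q_4 = 6*5 + 4 = 34.
  i=5: a_5=3, p_5 = 3*1319 + 194 = 4151, q_5 = 3*34 + 5 = 107.
  i=6: a_6=1, p_6 = 1*4151 + 1319 = 5470, q_6 = 1*107 + 34 = 141.
  i=7: a_7=14, p_7 = 14*5470 + 4151 = 80731, q_7 = 14*141 + 107 = 2081.
  i=8: a_8=1, p_8 = 1*80731 + 5470 = 86201, q_8 = 1*2081 + 141 = 2222.
  i=9: a_9=3, p_9 = 3*86201 + 80731 = 339334, q_9 = 3*2222 + 2081 = 8747.
  i=10: a_10=6, p_10 = 6*339334 + 86201 = 2122205, q_10 = 6*8747 + 2222 = 54704.
  i=11: a_11=1, p_11 = 1*2122205 + 339334 = 2461539, q_11 = 1*54704 + 8747 = 63451.
  i=12: a_12=3, p_12 = 3*2461539 + 2122205 = 9506822, q_12 = 3*63451 + 54704 = 245057.
  i=13: a_13=1, p_13 = 1*9506822 + 2461539 = 11968361, q_13 = 1*245057 + 63451 = 308508.
Check: 11968361^2 - 1505*308508^2 = 143241665026321 - 143241665026320 = 1, so (x, y) = (11968361, 308508) solves the equation, and by the theorem it is the least positive solution.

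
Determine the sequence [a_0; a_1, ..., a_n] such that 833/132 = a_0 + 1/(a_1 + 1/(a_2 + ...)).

[6; 3, 4, 1, 1, 4]

Run the Euclidean algorithm on 833 and 132; the successive quotients are the partial quotients a_0, a_1, ... (each step inverts the fractional part left over by the previous one):
  833 = 6*132 + 41, so a_0 = 6.
  132 = 3*41 + 9, so a_1 = 3.
  41 = 4*9 + 5, so a_2 = 4.
  9 = 1*5 + 4, so a_3 = 1.
  5 = 1*4 + 1, so a_4 = 1.
  4 = 4*1 + 0, so a_5 = 4.
The remainder reaches 0 after 6 divisions, so the expansion has 6 partial quotients, read off in order.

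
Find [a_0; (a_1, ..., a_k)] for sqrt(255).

Write x_i = (sqrt(255) + m_i)/d_i with (m_0, d_0) = (0, 1). a_0 = floor(sqrt(255)) = 15, since 15^2 = 225 <= 255 < 256 = 16^2.
Iterate m_{i+1} = d_i*a_i - m_i, d_{i+1} = (255 - m_{i+1}^2)/d_i, a_{i+1} = floor((a_0 + m_{i+1})/d_{i+1}):
  m_1 = 1*15 - 0 = 15, d_1 = (255 - 15^2)/1 = 30/1 = 30, a_1 = floor((15 + 15)/30) = 1.
  m_2 = 30*1 - 15 = 15, d_2 = (255 - 15^2)/30 = 30/30 = 1, a_2 = floor((15 + 15)/1) = 30.
  m_3 = 1*30 - 15 = 15, d_3 = (255 - 15^2)/1 = 30/1 = 30: (m_3, d_3) = (m_1, d_1) = (15, 30), so from here the quotients repeat a_1, a_2; the period length is 2.
Hence the expansion of sqrt(255) is a_0 = 15 followed by the repeating block 1, 30 (period 2).

[15; (1, 30)]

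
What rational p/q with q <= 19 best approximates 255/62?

37/9

Expand x = 255/62 as a continued fraction with the Euclidean algorithm:
  255 = 4*62 + 7, so a_0 = 4.
  62 = 8*7 + 6, so a_1 = 8.
  7 = 1*6 + 1, so a_2 = 1.
  6 = 6*1 + 0, so a_3 = 6.
so x = [4; 8, 1, 6].
Convergents (p_i = a_i*p_{i-1} + p_{i-2}, q_i = a_i*q_{i-1} + q_{i-2} with p_{-2}=0, p_{-1}=1, q_{-2}=1, q_{-1}=0), until the denominator exceeds 19:
  i=0: a_0=4, p_0 = 4*1 + 0 = 4, q_0 = 4*0 + 1 = 1.
  i=1: a_1=8, p_1 = 8*4 + 1 = 33, q_1 = 8*1 + 0 = 8.
  i=2: a_2=1, p_2 = 1*33 + 4 = 37, q_2 = 1*8 + 1 = 9.
  i=3: a_3=6, p_3 = 6*37 + 33 = 255, q_3 = 6*9 + 8 = 62.
q_3 = 62 > 19, so the last convergent with denominator <= 19 is p_2/q_2 = 37/9.
The closest fraction with denominator <= 19 is either p_2/q_2 or the intermediate fraction (k*p_2 + p_1)/(k*q_2 + q_1) with the largest k >= 1 whose denominator stays <= 19; these approach x as k grows, and every other convergent or intermediate fraction in range is farther away.
Largest k: floor((19 - q_1)/q_2) = floor((19 - 8)/9) = 1.
That gives (1*37 + 33)/(1*9 + 8) = 70/17.
Compare the errors: |x - 37/9| = |255*9 - 37*62|/(62*9) = 1/558, and |x - 70/17| = |255*17 - 70*62|/(62*17) = 5/1054.
Cross-multiplying, 1*1054 = 1054 < 2790 = 5*558, so 1/558 is smaller: the convergent 37/9 is closer to x than 70/17.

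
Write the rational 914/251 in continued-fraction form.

[3; 1, 1, 1, 3, 1, 2, 1, 4]

Run the Euclidean algorithm on 914 and 251; the successive quotients are the partial quotients a_0, a_1, ... (each step inverts the fractional part left over by the previous one):
  914 = 3*251 + 161, so a_0 = 3.
  251 = 1*161 + 90, so a_1 = 1.
  161 = 1*90 + 71, so a_2 = 1.
  90 = 1*71 + 19, so a_3 = 1.
  71 = 3*19 + 14, so a_4 = 3.
  19 = 1*14 + 5, so a_5 = 1.
  14 = 2*5 + 4, so a_6 = 2.
  5 = 1*4 + 1, so a_7 = 1.
  4 = 4*1 + 0, so a_8 = 4.
The remainder reaches 0 after 9 divisions, so the expansion has 9 partial quotients, read off in order.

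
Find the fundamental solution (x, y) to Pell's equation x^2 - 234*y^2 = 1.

First expand sqrt(234) as a continued fraction. With x_i = (sqrt(234) + m_i)/d_i and (m_0, d_0) = (0, 1): a_0 = floor(sqrt(234)) = 15, since 15^2 = 225 <= 234 < 256 = 16^2.
Iterate m_{i+1} = d_i*a_i - m_i, d_{i+1} = (234 - m_{i+1}^2)/d_i, a_{i+1} = floor((a_0 + m_{i+1})/d_{i+1}):
  m_1 = 1*15 - 0 = 15, d_1 = (234 - 15^2)/1 = 9/1 = 9, a_1 = floor((15 + 15)/9) = 3.
  m_2 = 9*3 - 15 = 12, d_2 = (234 - 12^2)/9 = 90/9 = 10, a_2 = floor((15 + 12)/10) = 2.
  m_3 = 10*2 - 12 = 8, d_3 = (234 - 8^2)/10 = 170/10 = 17, a_3 = floor((15 + 8)/17) = 1.
  m_4 = 17*1 - 8 = 9, d_4 = (234 - 9^2)/17 = 153/17 = 9, a_4 = floor((15 + 9)/9) = 2.
  m_5 = 9*2 - 9 = 9, d_5 = (234 - 9^2)/9 = 153/9 = 17, a_5 = floor((15 + 9)/17) = 1.
  m_6 = 17*1 - 9 = 8, d_6 = (234 - 8^2)/17 = 170/17 = 10, a_6 = floor((15 + 8)/10) = 2.
  m_7 = 10*2 - 8 = 12, d_7 = (234 - 12^2)/10 = 90/10 = 9, a_7 = floor((15 + 12)/9) = 3.
  m_8 = 9*3 - 12 = 15, d_8 = (234 - 15^2)/9 = 9/9 = 1, a_8 = floor((15 + 15)/1) = 30.
  m_9 = 1*30 - 15 = 15, d_9 = (234 - 15^2)/1 = 9/1 = 9: (m_9, d_9) = (m_1, d_1) = (15, 9), so from here the quotients repeat a_1, ..., a_8; the period length is 8.
So sqrt(234) = [15; (3, 2, 1, 2, 1, 2, 3, 30)] with period length k = 8.
k is even, so the fundamental solution of x^2 - 234y^2 = 1 is (p_{k-1}, q_{k-1}) = (p_7, q_7); compute convergents through index 7.
Convergents (p_i = a_i*p_{i-1} + p_{i-2}, q_i = a_i*q_{i-1} + q_{i-2} with p_{-2}=0, p_{-1}=1, q_{-2}=1, q_{-1}=0):
  i=0: a_0=15, p_0 = 15*1 + 0 = 15, q_0 = 15*0 + 1 = 1.
  i=1: a_1=3, p_1 = 3*15 + 1 = 46, q_1 = 3*1 + 0 = 3.
  i=2: a_2=2, p_2 = 2*46 + 15 = 107, q_2 = 2*3 + 1 = 7.
  i=3: a_3=1, p_3 = 1*107 + 46 = 153, q_3 = 1*7 + 3 = 10.
  i=4: a_4=2, p_4 = 2*153 + 107 = 413, q_4 = 2*10 + 7 = 27.
  i=5: a_5=1, p_5 = 1*413 + 153 = 566, q_5 = 1*27 + 10 = 37.
  i=6: a_6=2, p_6 = 2*566 + 413 = 1545, q_6 = 2*37 + 27 = 101.
  i=7: a_7=3, p_7 = 3*1545 + 566 = 5201, q_7 = 3*101 + 37 = 340.
Check: 5201^2 - 234*340^2 = 27050401 - 27050400 = 1, so (x, y) = (5201, 340) solves the equation, and by the theorem it is the least positive solution.

(x, y) = (5201, 340)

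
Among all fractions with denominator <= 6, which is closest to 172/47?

11/3

Expand x = 172/47 as a continued fraction with the Euclidean algorithm:
  172 = 3*47 + 31, so a_0 = 3.
  47 = 1*31 + 16, so a_1 = 1.
  31 = 1*16 + 15, so a_2 = 1.
  16 = 1*15 + 1, so a_3 = 1.
  15 = 15*1 + 0, so a_4 = 15.
so x = [3; 1, 1, 1, 15].
Convergents (p_i = a_i*p_{i-1} + p_{i-2}, q_i = a_i*q_{i-1} + q_{i-2} with p_{-2}=0, p_{-1}=1, q_{-2}=1, q_{-1}=0), until the denominator exceeds 6:
  i=0: a_0=3, p_0 = 3*1 + 0 = 3, q_0 = 3*0 + 1 = 1.
  i=1: a_1=1, p_1 = 1*3 + 1 = 4, q_1 = 1*1 + 0 = 1.
  i=2: a_2=1, p_2 = 1*4 + 3 = 7, q_2 = 1*1 + 1 = 2.
  i=3: a_3=1, p_3 = 1*7 + 4 = 11, q_3 = 1*2 + 1 = 3.
  i=4: a_4=15, p_4 = 15*11 + 7 = 172, q_4 = 15*3 + 2 = 47.
q_4 = 47 > 6, so the last convergent with denominator <= 6 is p_3/q_3 = 11/3.
The closest fraction with denominator <= 6 is either p_3/q_3 or the intermediate fraction (k*p_3 + p_2)/(k*q_3 + q_2) with the largest k >= 1 whose denominator stays <= 6; these approach x as k grows, and every other convergent or intermediate fraction in range is farther away.
Largest k: floor((6 - q_2)/q_3) = floor((6 - 2)/3) = 1.
That gives (1*11 + 7)/(1*3 + 2) = 18/5.
Compare the errors: |x - 11/3| = |172*3 - 11*47|/(47*3) = 1/141, and |x - 18/5| = |172*5 - 18*47|/(47*5) = 14/235.
Cross-multiplying, 1*235 = 235 < 1974 = 14*141, so 1/141 is smaller: the convergent 11/3 is closer to x than 18/5.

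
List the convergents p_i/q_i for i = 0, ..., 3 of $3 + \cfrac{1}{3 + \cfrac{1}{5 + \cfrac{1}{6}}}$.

3/1, 10/3, 53/16, 328/99

Using the convergent recurrence p_i = a_i*p_{i-1} + p_{i-2}, q_i = a_i*q_{i-1} + q_{i-2} with p_{-2}=0, p_{-1}=1, q_{-2}=1, q_{-1}=0:
  i=0: a_0=3, p_0 = 3*1 + 0 = 3, q_0 = 3*0 + 1 = 1.
  i=1: a_1=3, p_1 = 3*3 + 1 = 10, q_1 = 3*1 + 0 = 3.
  i=2: a_2=5, p_2 = 5*10 + 3 = 53, q_2 = 5*3 + 1 = 16.
  i=3: a_3=6, p_3 = 6*53 + 10 = 328, q_3 = 6*16 + 3 = 99.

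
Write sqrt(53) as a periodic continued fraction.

[7; (3, 1, 1, 3, 14)]

Write x_i = (sqrt(53) + m_i)/d_i with (m_0, d_0) = (0, 1). a_0 = floor(sqrt(53)) = 7, since 7^2 = 49 <= 53 < 64 = 8^2.
Iterate m_{i+1} = d_i*a_i - m_i, d_{i+1} = (53 - m_{i+1}^2)/d_i, a_{i+1} = floor((a_0 + m_{i+1})/d_{i+1}):
  m_1 = 1*7 - 0 = 7, d_1 = (53 - 7^2)/1 = 4/1 = 4, a_1 = floor((7 + 7)/4) = 3.
  m_2 = 4*3 - 7 = 5, d_2 = (53 - 5^2)/4 = 28/4 = 7, a_2 = floor((7 + 5)/7) = 1.
  m_3 = 7*1 - 5 = 2, d_3 = (53 - 2^2)/7 = 49/7 = 7, a_3 = floor((7 + 2)/7) = 1.
  m_4 = 7*1 - 2 = 5, d_4 = (53 - 5^2)/7 = 28/7 = 4, a_4 = floor((7 + 5)/4) = 3.
  m_5 = 4*3 - 5 = 7, d_5 = (53 - 7^2)/4 = 4/4 = 1, a_5 = floor((7 + 7)/1) = 14.
  m_6 = 1*14 - 7 = 7, d_6 = (53 - 7^2)/1 = 4/1 = 4: (m_6, d_6) = (m_1, d_1) = (7, 4), so from here the quotients repeat a_1, ..., a_5; the period length is 5.
Hence the expansion of sqrt(53) is a_0 = 7 followed by the repeating block 3, 1, 1, 3, 14 (period 5).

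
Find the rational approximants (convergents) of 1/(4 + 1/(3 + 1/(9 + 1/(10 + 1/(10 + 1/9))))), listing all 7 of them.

0/1, 1/4, 3/13, 28/121, 283/1223, 2858/12351, 26005/112382

Using the convergent recurrence p_i = a_i*p_{i-1} + p_{i-2}, q_i = a_i*q_{i-1} + q_{i-2} with p_{-2}=0, p_{-1}=1, q_{-2}=1, q_{-1}=0:
  i=0: a_0=0, p_0 = 0*1 + 0 = 0, q_0 = 0*0 + 1 = 1.
  i=1: a_1=4, p_1 = 4*0 + 1 = 1, q_1 = 4*1 + 0 = 4.
  i=2: a_2=3, p_2 = 3*1 + 0 = 3, q_2 = 3*4 + 1 = 13.
  i=3: a_3=9, p_3 = 9*3 + 1 = 28, q_3 = 9*13 + 4 = 121.
  i=4: a_4=10, p_4 = 10*28 + 3 = 283, q_4 = 10*121 + 13 = 1223.
  i=5: a_5=10, p_5 = 10*283 + 28 = 2858, q_5 = 10*1223 + 121 = 12351.
  i=6: a_6=9, p_6 = 9*2858 + 283 = 26005, q_6 = 9*12351 + 1223 = 112382.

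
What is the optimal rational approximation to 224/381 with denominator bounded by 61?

10/17

Expand x = 224/381 as a continued fraction with the Euclidean algorithm:
  224 = 0*381 + 224, so a_0 = 0.
  381 = 1*224 + 157, so a_1 = 1.
  224 = 1*157 + 67, so a_2 = 1.
  157 = 2*67 + 23, so a_3 = 2.
  67 = 2*23 + 21, so a_4 = 2.
  23 = 1*21 + 2, so a_5 = 1.
  21 = 10*2 + 1, so a_6 = 10.
  2 = 2*1 + 0, so a_7 = 2.
so x = [0; 1, 1, 2, 2, 1, 10, 2].
Convergents (p_i = a_i*p_{i-1} + p_{i-2}, q_i = a_i*q_{i-1} + q_{i-2} with p_{-2}=0, p_{-1}=1, q_{-2}=1, q_{-1}=0), until the denominator exceeds 61:
  i=0: a_0=0, p_0 = 0*1 + 0 = 0, q_0 = 0*0 + 1 = 1.
  i=1: a_1=1, p_1 = 1*0 + 1 = 1, q_1 = 1*1 + 0 = 1.
  i=2: a_2=1, p_2 = 1*1 + 0 = 1, q_2 = 1*1 + 1 = 2.
  i=3: a_3=2, p_3 = 2*1 + 1 = 3, q_3 = 2*2 + 1 = 5.
  i=4: a_4=2, p_4 = 2*3 + 1 = 7, q_4 = 2*5 + 2 = 12.
  i=5: a_5=1, p_5 = 1*7 + 3 = 10, q_5 = 1*12 + 5 = 17.
  i=6: a_6=10, p_6 = 10*10 + 7 = 107, q_6 = 10*17 + 12 = 182.
q_6 = 182 > 61, so the last convergent with denominator <= 61 is p_5/q_5 = 10/17.
The closest fraction with denominator <= 61 is either p_5/q_5 or the intermediate fraction (k*p_5 + p_4)/(k*q_5 + q_4) with the largest k >= 1 whose denominator stays <= 61; these approach x as k grows, and every other convergent or intermediate fraction in range is farther away.
Largest k: floor((61 - q_4)/q_5) = floor((61 - 12)/17) = 2.
That gives (2*10 + 7)/(2*17 + 12) = 27/46.
Compare the errors: |x - 10/17| = |224*17 - 10*381|/(381*17) = 2/6477, and |x - 27/46| = |224*46 - 27*381|/(381*46) = 17/17526.
Cross-multiplying, 2*17526 = 35052 < 110109 = 17*6477, so 2/6477 is smaller: the convergent 10/17 is closer to x than 27/46.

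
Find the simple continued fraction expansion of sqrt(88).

[9; (2, 1, 1, 1, 2, 18)]

Write x_i = (sqrt(88) + m_i)/d_i with (m_0, d_0) = (0, 1). a_0 = floor(sqrt(88)) = 9, since 9^2 = 81 <= 88 < 100 = 10^2.
Iterate m_{i+1} = d_i*a_i - m_i, d_{i+1} = (88 - m_{i+1}^2)/d_i, a_{i+1} = floor((a_0 + m_{i+1})/d_{i+1}):
  m_1 = 1*9 - 0 = 9, d_1 = (88 - 9^2)/1 = 7/1 = 7, a_1 = floor((9 + 9)/7) = 2.
  m_2 = 7*2 - 9 = 5, d_2 = (88 - 5^2)/7 = 63/7 = 9, a_2 = floor((9 + 5)/9) = 1.
  m_3 = 9*1 - 5 = 4, d_3 = (88 - 4^2)/9 = 72/9 = 8, a_3 = floor((9 + 4)/8) = 1.
  m_4 = 8*1 - 4 = 4, d_4 = (88 - 4^2)/8 = 72/8 = 9, a_4 = floor((9 + 4)/9) = 1.
  m_5 = 9*1 - 4 = 5, d_5 = (88 - 5^2)/9 = 63/9 = 7, a_5 = floor((9 + 5)/7) = 2.
  m_6 = 7*2 - 5 = 9, d_6 = (88 - 9^2)/7 = 7/7 = 1, a_6 = floor((9 + 9)/1) = 18.
  m_7 = 1*18 - 9 = 9, d_7 = (88 - 9^2)/1 = 7/1 = 7: (m_7, d_7) = (m_1, d_1) = (9, 7), so from here the quotients repeat a_1, ..., a_6; the period length is 6.
Hence the expansion of sqrt(88) is a_0 = 9 followed by the repeating block 2, 1, 1, 1, 2, 18 (period 6).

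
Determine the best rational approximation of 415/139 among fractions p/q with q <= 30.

3/1

Expand x = 415/139 as a continued fraction with the Euclidean algorithm:
  415 = 2*139 + 137, so a_0 = 2.
  139 = 1*137 + 2, so a_1 = 1.
  137 = 68*2 + 1, so a_2 = 68.
  2 = 2*1 + 0, so a_3 = 2.
so x = [2; 1, 68, 2].
Convergents (p_i = a_i*p_{i-1} + p_{i-2}, q_i = a_i*q_{i-1} + q_{i-2} with p_{-2}=0, p_{-1}=1, q_{-2}=1, q_{-1}=0), until the denominator exceeds 30:
  i=0: a_0=2, p_0 = 2*1 + 0 = 2, q_0 = 2*0 + 1 = 1.
  i=1: a_1=1, p_1 = 1*2 + 1 = 3, q_1 = 1*1 + 0 = 1.
  i=2: a_2=68, p_2 = 68*3 + 2 = 206, q_2 = 68*1 + 1 = 69.
q_2 = 69 > 30, so the last convergent with denominator <= 30 is p_1/q_1 = 3/1.
The closest fraction with denominator <= 30 is either p_1/q_1 or the intermediate fraction (k*p_1 + p_0)/(k*q_1 + q_0) with the largest k >= 1 whose denominator stays <= 30; these approach x as k grows, and every other convergent or intermediate fraction in range is farther away.
Largest k: floor((30 - q_0)/q_1) = floor((30 - 1)/1) = 29.
That gives (29*3 + 2)/(29*1 + 1) = 89/30.
Compare the errors: |x - 3/1| = |415*1 - 3*139|/(139*1) = 2/139, and |x - 89/30| = |415*30 - 89*139|/(139*30) = 79/4170.
Cross-multiplying, 2*4170 = 8340 < 10981 = 79*139, so 2/139 is smaller: the convergent 3/1 is closer to x than 89/30.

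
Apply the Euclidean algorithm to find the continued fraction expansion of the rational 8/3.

[2; 1, 2]

Run the Euclidean algorithm on 8 and 3; the successive quotients are the partial quotients a_0, a_1, ... (each step inverts the fractional part left over by the previous one):
  8 = 2*3 + 2, so a_0 = 2.
  3 = 1*2 + 1, so a_1 = 1.
  2 = 2*1 + 0, so a_2 = 2.
The remainder reaches 0 after 3 divisions, so the expansion has 3 partial quotients, read off in order.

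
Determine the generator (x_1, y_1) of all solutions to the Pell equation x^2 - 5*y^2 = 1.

(x, y) = (9, 4)

First expand sqrt(5) as a continued fraction. With x_i = (sqrt(5) + m_i)/d_i and (m_0, d_0) = (0, 1): a_0 = floor(sqrt(5)) = 2, since 2^2 = 4 <= 5 < 9 = 3^2.
Iterate m_{i+1} = d_i*a_i - m_i, d_{i+1} = (5 - m_{i+1}^2)/d_i, a_{i+1} = floor((a_0 + m_{i+1})/d_{i+1}):
  m_1 = 1*2 - 0 = 2, d_1 = (5 - 2^2)/1 = 1/1 = 1, a_1 = floor((2 + 2)/1) = 4.
  m_2 = 1*4 - 2 = 2, d_2 = (5 - 2^2)/1 = 1/1 = 1: (m_2, d_2) = (m_1, d_1) = (2, 1), so from here the quotient a_1 repeats; the period length is 1.
So sqrt(5) = [2; (4)] with period length k = 1.
k is odd, so (p_{k-1}, q_{k-1}) only solves x^2 - 5y^2 = -1 and the fundamental solution of x^2 - 5y^2 = 1 is (p_{2k-1}, q_{2k-1}) = (p_1, q_1); compute convergents through index 1, running through the period twice.
Convergents (p_i = a_i*p_{i-1} + p_{i-2}, q_i = a_i*q_{i-1} + q_{i-2} with p_{-2}=0, p_{-1}=1, q_{-2}=1, q_{-1}=0):
  i=0: a_0=2, p_0 = 2*1 + 0 = 2, q_0 = 2*0 + 1 = 1.
  i=1: a_1=4, p_1 = 4*2 + 1 = 9, q_1 = 4*1 + 0 = 4.
Indeed p_0^2 - 5*q_0^2 = 4 - 5 = -1, not +1.
Check: 9^2 - 5*4^2 = 81 - 80 = 1, so (x, y) = (9, 4) solves the equation, and by the theorem it is the least positive solution.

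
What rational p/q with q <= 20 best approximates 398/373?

Expand x = 398/373 as a continued fraction with the Euclidean algorithm:
  398 = 1*373 + 25, so a_0 = 1.
  373 = 14*25 + 23, so a_1 = 14.
  25 = 1*23 + 2, so a_2 = 1.
  23 = 11*2 + 1, so a_3 = 11.
  2 = 2*1 + 0, so a_4 = 2.
so x = [1; 14, 1, 11, 2].
Convergents (p_i = a_i*p_{i-1} + p_{i-2}, q_i = a_i*q_{i-1} + q_{i-2} with p_{-2}=0, p_{-1}=1, q_{-2}=1, q_{-1}=0), until the denominator exceeds 20:
  i=0: a_0=1, p_0 = 1*1 + 0 = 1, q_0 = 1*0 + 1 = 1.
  i=1: a_1=14, p_1 = 14*1 + 1 = 15, q_1 = 14*1 + 0 = 14.
  i=2: a_2=1, p_2 = 1*15 + 1 = 16, q_2 = 1*14 + 1 = 15.
  i=3: a_3=11, p_3 = 11*16 + 15 = 191, q_3 = 11*15 + 14 = 179.
q_3 = 179 > 20, so the last convergent with denominator <= 20 is p_2/q_2 = 16/15.
The closest fraction with denominator <= 20 is either p_2/q_2 or the intermediate fraction (k*p_2 + p_1)/(k*q_2 + q_1) with the largest k >= 1 whose denominator stays <= 20; these approach x as k grows, and every other convergent or intermediate fraction in range is farther away.
Largest k: floor((20 - q_1)/q_2) = floor((20 - 14)/15) = 0.
Since k = 0, no intermediate fraction beyond p_2/q_2 has denominator <= 20, so the convergent 16/15 is the closest (its error is |398*15 - 16*373|/(373*15) = 2/5595).

16/15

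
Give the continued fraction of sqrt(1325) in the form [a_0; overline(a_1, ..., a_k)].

[36; overline(2, 2, 72)]

Write x_i = (sqrt(1325) + m_i)/d_i with (m_0, d_0) = (0, 1). a_0 = floor(sqrt(1325)) = 36, since 36^2 = 1296 <= 1325 < 1369 = 37^2.
Iterate m_{i+1} = d_i*a_i - m_i, d_{i+1} = (1325 - m_{i+1}^2)/d_i, a_{i+1} = floor((a_0 + m_{i+1})/d_{i+1}):
  m_1 = 1*36 - 0 = 36, d_1 = (1325 - 36^2)/1 = 29/1 = 29, a_1 = floor((36 + 36)/29) = 2.
  m_2 = 29*2 - 36 = 22, d_2 = (1325 - 22^2)/29 = 841/29 = 29, a_2 = floor((36 + 22)/29) = 2.
  m_3 = 29*2 - 22 = 36, d_3 = (1325 - 36^2)/29 = 29/29 = 1, a_3 = floor((36 + 36)/1) = 72.
  m_4 = 1*72 - 36 = 36, d_4 = (1325 - 36^2)/1 = 29/1 = 29: (m_4, d_4) = (m_1, d_1) = (36, 29), so from here the quotients repeat a_1, ..., a_3; the period length is 3.
Hence the expansion of sqrt(1325) is a_0 = 36 followed by the repeating block 2, 2, 72 (period 3).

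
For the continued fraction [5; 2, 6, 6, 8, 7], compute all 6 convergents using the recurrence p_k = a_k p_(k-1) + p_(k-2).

5/1, 11/2, 71/13, 437/80, 3567/653, 25406/4651

Using the convergent recurrence p_i = a_i*p_{i-1} + p_{i-2}, q_i = a_i*q_{i-1} + q_{i-2} with p_{-2}=0, p_{-1}=1, q_{-2}=1, q_{-1}=0:
  i=0: a_0=5, p_0 = 5*1 + 0 = 5, q_0 = 5*0 + 1 = 1.
  i=1: a_1=2, p_1 = 2*5 + 1 = 11, q_1 = 2*1 + 0 = 2.
  i=2: a_2=6, p_2 = 6*11 + 5 = 71, q_2 = 6*2 + 1 = 13.
  i=3: a_3=6, p_3 = 6*71 + 11 = 437, q_3 = 6*13 + 2 = 80.
  i=4: a_4=8, p_4 = 8*437 + 71 = 3567, q_4 = 8*80 + 13 = 653.
  i=5: a_5=7, p_5 = 7*3567 + 437 = 25406, q_5 = 7*653 + 80 = 4651.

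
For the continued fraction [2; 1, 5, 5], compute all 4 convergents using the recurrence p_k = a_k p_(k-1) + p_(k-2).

Using the convergent recurrence p_i = a_i*p_{i-1} + p_{i-2}, q_i = a_i*q_{i-1} + q_{i-2} with p_{-2}=0, p_{-1}=1, q_{-2}=1, q_{-1}=0:
  i=0: a_0=2, p_0 = 2*1 + 0 = 2, q_0 = 2*0 + 1 = 1.
  i=1: a_1=1, p_1 = 1*2 + 1 = 3, q_1 = 1*1 + 0 = 1.
  i=2: a_2=5, p_2 = 5*3 + 2 = 17, q_2 = 5*1 + 1 = 6.
  i=3: a_3=5, p_3 = 5*17 + 3 = 88, q_3 = 5*6 + 1 = 31.

2/1, 3/1, 17/6, 88/31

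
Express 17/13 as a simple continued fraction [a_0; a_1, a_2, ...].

[1; 3, 4]

Run the Euclidean algorithm on 17 and 13; the successive quotients are the partial quotients a_0, a_1, ... (each step inverts the fractional part left over by the previous one):
  17 = 1*13 + 4, so a_0 = 1.
  13 = 3*4 + 1, so a_1 = 3.
  4 = 4*1 + 0, so a_2 = 4.
The remainder reaches 0 after 3 divisions, so the expansion has 3 partial quotients, read off in order.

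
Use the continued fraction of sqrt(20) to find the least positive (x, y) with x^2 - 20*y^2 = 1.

First expand sqrt(20) as a continued fraction. With x_i = (sqrt(20) + m_i)/d_i and (m_0, d_0) = (0, 1): a_0 = floor(sqrt(20)) = 4, since 4^2 = 16 <= 20 < 25 = 5^2.
Iterate m_{i+1} = d_i*a_i - m_i, d_{i+1} = (20 - m_{i+1}^2)/d_i, a_{i+1} = floor((a_0 + m_{i+1})/d_{i+1}):
  m_1 = 1*4 - 0 = 4, d_1 = (20 - 4^2)/1 = 4/1 = 4, a_1 = floor((4 + 4)/4) = 2.
  m_2 = 4*2 - 4 = 4, d_2 = (20 - 4^2)/4 = 4/4 = 1, a_2 = floor((4 + 4)/1) = 8.
  m_3 = 1*8 - 4 = 4, d_3 = (20 - 4^2)/1 = 4/1 = 4: (m_3, d_3) = (m_1, d_1) = (4, 4), so from here the quotients repeat a_1, a_2; the period length is 2.
So sqrt(20) = [4; (2, 8)] with period length k = 2.
k is even, so the fundamental solution of x^2 - 20y^2 = 1 is (p_{k-1}, q_{k-1}) = (p_1, q_1); compute convergents through index 1.
Convergents (p_i = a_i*p_{i-1} + p_{i-2}, q_i = a_i*q_{i-1} + q_{i-2} with p_{-2}=0, p_{-1}=1, q_{-2}=1, q_{-1}=0):
  i=0: a_0=4, p_0 = 4*1 + 0 = 4, q_0 = 4*0 + 1 = 1.
  i=1: a_1=2, p_1 = 2*4 + 1 = 9, q_1 = 2*1 + 0 = 2.
Check: 9^2 - 20*2^2 = 81 - 80 = 1, so (x, y) = (9, 2) solves the equation, and by the theorem it is the least positive solution.

(x, y) = (9, 2)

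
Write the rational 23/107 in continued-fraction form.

[0; 4, 1, 1, 1, 7]

Run the Euclidean algorithm on 23 and 107; the successive quotients are the partial quotients a_0, a_1, ... (each step inverts the fractional part left over by the previous one):
  23 = 0*107 + 23, so a_0 = 0.
  107 = 4*23 + 15, so a_1 = 4.
  23 = 1*15 + 8, so a_2 = 1.
  15 = 1*8 + 7, so a_3 = 1.
  8 = 1*7 + 1, so a_4 = 1.
  7 = 7*1 + 0, so a_5 = 7.
The remainder reaches 0 after 6 divisions, so the expansion has 6 partial quotients, read off in order.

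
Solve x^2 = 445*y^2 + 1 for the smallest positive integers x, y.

First expand sqrt(445) as a continued fraction. With x_i = (sqrt(445) + m_i)/d_i and (m_0, d_0) = (0, 1): a_0 = floor(sqrt(445)) = 21, since 21^2 = 441 <= 445 < 484 = 22^2.
Iterate m_{i+1} = d_i*a_i - m_i, d_{i+1} = (445 - m_{i+1}^2)/d_i, a_{i+1} = floor((a_0 + m_{i+1})/d_{i+1}):
  m_1 = 1*21 - 0 = 21, d_1 = (445 - 21^2)/1 = 4/1 = 4, a_1 = floor((21 + 21)/4) = 10.
  m_2 = 4*10 - 21 = 19, d_2 = (445 - 19^2)/4 = 84/4 = 21, a_2 = floor((21 + 19)/21) = 1.
  m_3 = 21*1 - 19 = 2, d_3 = (445 - 2^2)/21 = 441/21 = 21, a_3 = floor((21 + 2)/21) = 1.
  m_4 = 21*1 - 2 = 19, d_4 = (445 - 19^2)/21 = 84/21 = 4, a_4 = floor((21 + 19)/4) = 10.
  m_5 = 4*10 - 19 = 21, d_5 = (445 - 21^2)/4 = 4/4 = 1, a_5 = floor((21 + 21)/1) = 42.
  m_6 = 1*42 - 21 = 21, d_6 = (445 - 21^2)/1 = 4/1 = 4: (m_6, d_6) = (m_1, d_1) = (21, 4), so from here the quotients repeat a_1, ..., a_5; the period length is 5.
So sqrt(445) = [21; (10, 1, 1, 10, 42)] with period length k = 5.
k is odd, so (p_{k-1}, q_{k-1}) only solves x^2 - 445y^2 = -1 and the fundamental solution of x^2 - 445y^2 = 1 is (p_{2k-1}, q_{2k-1}) = (p_9, q_9); compute convergents through index 9, running through the period twice.
Convergents (p_i = a_i*p_{i-1} + p_{i-2}, q_i = a_i*q_{i-1} + q_{i-2} with p_{-2}=0, p_{-1}=1, q_{-2}=1, q_{-1}=0):
  i=0: a_0=21, p_0 = 21*1 + 0 = 21, q_0 = 21*0 + 1 = 1.
  i=1: a_1=10, p_1 = 10*21 + 1 = 211, q_1 = 10*1 + 0 = 10.
  i=2: a_2=1, p_2 = 1*211 + 21 = 232, q_2 = 1*10 + 1 = 11.
  i=3: a_3=1, p_3 = 1*232 + 211 = 443, q_3 = 1*11 + 10 = 21.
  i=4: a_4=10, p_4 = 10*443 + 232 = 4662, q_4 = 10*21 + 11 = 221.
  i=5: a_5=42, p_5 = 42*4662 + 443 = 196247, q_5 = 42*221 + 21 = 9303.
  i=6: a_6=10, p_6 = 10*196247 + 4662 = 1967132, q_6 = 10*9303 + 221 = 93251.
  i=7: a_7=1, p_7 = 1*1967132 + 196247 = 2163379, q_7 = 1*93251 + 9303 = 102554.
  i=8: a_8=1, p_8 = 1*2163379 + 1967132 = 4130511, q_8 = 1*102554 + 93251 = 195805.
  i=9: a_9=10, p_9 = 10*4130511 + 2163379 = 43468489, q_9 = 10*195805 + 102554 = 2060604.
Indeed p_4^2 - 445*q_4^2 = 21734244 - 21734245 = -1, not +1.
Check: 43468489^2 - 445*2060604^2 = 1889509535943121 - 1889509535943120 = 1, so (x, y) = (43468489, 2060604) solves the equation, and by the theorem it is the least positive solution.

(x, y) = (43468489, 2060604)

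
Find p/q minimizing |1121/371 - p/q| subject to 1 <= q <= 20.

3/1

Expand x = 1121/371 as a continued fraction with the Euclidean algorithm:
  1121 = 3*371 + 8, so a_0 = 3.
  371 = 46*8 + 3, so a_1 = 46.
  8 = 2*3 + 2, so a_2 = 2.
  3 = 1*2 + 1, so a_3 = 1.
  2 = 2*1 + 0, so a_4 = 2.
so x = [3; 46, 2, 1, 2].
Convergents (p_i = a_i*p_{i-1} + p_{i-2}, q_i = a_i*q_{i-1} + q_{i-2} with p_{-2}=0, p_{-1}=1, q_{-2}=1, q_{-1}=0), until the denominator exceeds 20:
  i=0: a_0=3, p_0 = 3*1 + 0 = 3, q_0 = 3*0 + 1 = 1.
  i=1: a_1=46, p_1 = 46*3 + 1 = 139, q_1 = 46*1 + 0 = 46.
q_1 = 46 > 20, so the last convergent with denominator <= 20 is p_0/q_0 = 3/1.
The closest fraction with denominator <= 20 is either p_0/q_0 or the intermediate fraction (k*p_0 + p_{-1})/(k*q_0 + q_{-1}) with the largest k >= 1 whose denominator stays <= 20; these approach x as k grows, and every other convergent or intermediate fraction in range is farther away.
Largest k: floor((20 - q_{-1})/q_0) = floor((20 - 0)/1) = 20 (using the seeds p_{-1} = 1, q_{-1} = 0).
That gives (20*3 + 1)/(20*1 + 0) = 61/20.
Compare the errors: |x - 3/1| = |1121*1 - 3*371|/(371*1) = 8/371, and |x - 61/20| = |1121*20 - 61*371|/(371*20) = 211/7420.
Cross-multiplying, 8*7420 = 59360 < 78281 = 211*371, so 8/371 is smaller: the convergent 3/1 is closer to x than 61/20.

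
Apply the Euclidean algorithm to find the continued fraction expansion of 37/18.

[2; 18]

Run the Euclidean algorithm on 37 and 18; the successive quotients are the partial quotients a_0, a_1, ... (each step inverts the fractional part left over by the previous one):
  37 = 2*18 + 1, so a_0 = 2.
  18 = 18*1 + 0, so a_1 = 18.
The remainder reaches 0 after 2 divisions, so the expansion has 2 partial quotients, read off in order.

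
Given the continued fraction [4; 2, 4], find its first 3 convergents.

Using the convergent recurrence p_i = a_i*p_{i-1} + p_{i-2}, q_i = a_i*q_{i-1} + q_{i-2} with p_{-2}=0, p_{-1}=1, q_{-2}=1, q_{-1}=0:
  i=0: a_0=4, p_0 = 4*1 + 0 = 4, q_0 = 4*0 + 1 = 1.
  i=1: a_1=2, p_1 = 2*4 + 1 = 9, q_1 = 2*1 + 0 = 2.
  i=2: a_2=4, p_2 = 4*9 + 4 = 40, q_2 = 4*2 + 1 = 9.

4/1, 9/2, 40/9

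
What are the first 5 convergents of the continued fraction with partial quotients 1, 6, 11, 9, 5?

1/1, 7/6, 78/67, 709/609, 3623/3112

Using the convergent recurrence p_i = a_i*p_{i-1} + p_{i-2}, q_i = a_i*q_{i-1} + q_{i-2} with p_{-2}=0, p_{-1}=1, q_{-2}=1, q_{-1}=0:
  i=0: a_0=1, p_0 = 1*1 + 0 = 1, q_0 = 1*0 + 1 = 1.
  i=1: a_1=6, p_1 = 6*1 + 1 = 7, q_1 = 6*1 + 0 = 6.
  i=2: a_2=11, p_2 = 11*7 + 1 = 78, q_2 = 11*6 + 1 = 67.
  i=3: a_3=9, p_3 = 9*78 + 7 = 709, q_3 = 9*67 + 6 = 609.
  i=4: a_4=5, p_4 = 5*709 + 78 = 3623, q_4 = 5*609 + 67 = 3112.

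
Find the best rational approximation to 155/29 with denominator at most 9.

16/3

Expand x = 155/29 as a continued fraction with the Euclidean algorithm:
  155 = 5*29 + 10, so a_0 = 5.
  29 = 2*10 + 9, so a_1 = 2.
  10 = 1*9 + 1, so a_2 = 1.
  9 = 9*1 + 0, so a_3 = 9.
so x = [5; 2, 1, 9].
Convergents (p_i = a_i*p_{i-1} + p_{i-2}, q_i = a_i*q_{i-1} + q_{i-2} with p_{-2}=0, p_{-1}=1, q_{-2}=1, q_{-1}=0), until the denominator exceeds 9:
  i=0: a_0=5, p_0 = 5*1 + 0 = 5, q_0 = 5*0 + 1 = 1.
  i=1: a_1=2, p_1 = 2*5 + 1 = 11, q_1 = 2*1 + 0 = 2.
  i=2: a_2=1, p_2 = 1*11 + 5 = 16, q_2 = 1*2 + 1 = 3.
  i=3: a_3=9, p_3 = 9*16 + 11 = 155, q_3 = 9*3 + 2 = 29.
q_3 = 29 > 9, so the last convergent with denominator <= 9 is p_2/q_2 = 16/3.
The closest fraction with denominator <= 9 is either p_2/q_2 or the intermediate fraction (k*p_2 + p_1)/(k*q_2 + q_1) with the largest k >= 1 whose denominator stays <= 9; these approach x as k grows, and every other convergent or intermediate fraction in range is farther away.
Largest k: floor((9 - q_1)/q_2) = floor((9 - 2)/3) = 2.
That gives (2*16 + 11)/(2*3 + 2) = 43/8.
Compare the errors: |x - 16/3| = |155*3 - 16*29|/(29*3) = 1/87, and |x - 43/8| = |155*8 - 43*29|/(29*8) = 7/232.
Cross-multiplying, 1*232 = 232 < 609 = 7*87, so 1/87 is smaller: the convergent 16/3 is closer to x than 43/8.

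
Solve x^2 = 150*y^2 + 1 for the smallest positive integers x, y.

First expand sqrt(150) as a continued fraction. With x_i = (sqrt(150) + m_i)/d_i and (m_0, d_0) = (0, 1): a_0 = floor(sqrt(150)) = 12, since 12^2 = 144 <= 150 < 169 = 13^2.
Iterate m_{i+1} = d_i*a_i - m_i, d_{i+1} = (150 - m_{i+1}^2)/d_i, a_{i+1} = floor((a_0 + m_{i+1})/d_{i+1}):
  m_1 = 1*12 - 0 = 12, d_1 = (150 - 12^2)/1 = 6/1 = 6, a_1 = floor((12 + 12)/6) = 4.
  m_2 = 6*4 - 12 = 12, d_2 = (150 - 12^2)/6 = 6/6 = 1, a_2 = floor((12 + 12)/1) = 24.
  m_3 = 1*24 - 12 = 12, d_3 = (150 - 12^2)/1 = 6/1 = 6: (m_3, d_3) = (m_1, d_1) = (12, 6), so from here the quotients repeat a_1, a_2; the period length is 2.
So sqrt(150) = [12; (4, 24)] with period length k = 2.
k is even, so the fundamental solution of x^2 - 150y^2 = 1 is (p_{k-1}, q_{k-1}) = (p_1, q_1); compute convergents through index 1.
Convergents (p_i = a_i*p_{i-1} + p_{i-2}, q_i = a_i*q_{i-1} + q_{i-2} with p_{-2}=0, p_{-1}=1, q_{-2}=1, q_{-1}=0):
  i=0: a_0=12, p_0 = 12*1 + 0 = 12, q_0 = 12*0 + 1 = 1.
  i=1: a_1=4, p_1 = 4*12 + 1 = 49, q_1 = 4*1 + 0 = 4.
Check: 49^2 - 150*4^2 = 2401 - 2400 = 1, so (x, y) = (49, 4) solves the equation, and by the theorem it is the least positive solution.

(x, y) = (49, 4)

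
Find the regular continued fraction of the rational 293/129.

Run the Euclidean algorithm on 293 and 129; the successive quotients are the partial quotients a_0, a_1, ... (each step inverts the fractional part left over by the previous one):
  293 = 2*129 + 35, so a_0 = 2.
  129 = 3*35 + 24, so a_1 = 3.
  35 = 1*24 + 11, so a_2 = 1.
  24 = 2*11 + 2, so a_3 = 2.
  11 = 5*2 + 1, so a_4 = 5.
  2 = 2*1 + 0, so a_5 = 2.
The remainder reaches 0 after 6 divisions, so the expansion has 6 partial quotients, read off in order.

[2; 3, 1, 2, 5, 2]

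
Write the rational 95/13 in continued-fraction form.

[7; 3, 4]

Run the Euclidean algorithm on 95 and 13; the successive quotients are the partial quotients a_0, a_1, ... (each step inverts the fractional part left over by the previous one):
  95 = 7*13 + 4, so a_0 = 7.
  13 = 3*4 + 1, so a_1 = 3.
  4 = 4*1 + 0, so a_2 = 4.
The remainder reaches 0 after 3 divisions, so the expansion has 3 partial quotients, read off in order.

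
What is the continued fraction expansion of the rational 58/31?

[1; 1, 6, 1, 3]

Run the Euclidean algorithm on 58 and 31; the successive quotients are the partial quotients a_0, a_1, ... (each step inverts the fractional part left over by the previous one):
  58 = 1*31 + 27, so a_0 = 1.
  31 = 1*27 + 4, so a_1 = 1.
  27 = 6*4 + 3, so a_2 = 6.
  4 = 1*3 + 1, so a_3 = 1.
  3 = 3*1 + 0, so a_4 = 3.
The remainder reaches 0 after 5 divisions, so the expansion has 5 partial quotients, read off in order.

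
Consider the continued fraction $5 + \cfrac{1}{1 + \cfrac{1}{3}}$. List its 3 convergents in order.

Using the convergent recurrence p_i = a_i*p_{i-1} + p_{i-2}, q_i = a_i*q_{i-1} + q_{i-2} with p_{-2}=0, p_{-1}=1, q_{-2}=1, q_{-1}=0:
  i=0: a_0=5, p_0 = 5*1 + 0 = 5, q_0 = 5*0 + 1 = 1.
  i=1: a_1=1, p_1 = 1*5 + 1 = 6, q_1 = 1*1 + 0 = 1.
  i=2: a_2=3, p_2 = 3*6 + 5 = 23, q_2 = 3*1 + 1 = 4.

5/1, 6/1, 23/4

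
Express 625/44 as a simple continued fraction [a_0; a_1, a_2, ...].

Run the Euclidean algorithm on 625 and 44; the successive quotients are the partial quotients a_0, a_1, ... (each step inverts the fractional part left over by the previous one):
  625 = 14*44 + 9, so a_0 = 14.
  44 = 4*9 + 8, so a_1 = 4.
  9 = 1*8 + 1, so a_2 = 1.
  8 = 8*1 + 0, so a_3 = 8.
The remainder reaches 0 after 4 divisions, so the expansion has 4 partial quotients, read off in order.

[14; 4, 1, 8]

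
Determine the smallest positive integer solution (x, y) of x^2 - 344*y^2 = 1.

First expand sqrt(344) as a continued fraction. With x_i = (sqrt(344) + m_i)/d_i and (m_0, d_0) = (0, 1): a_0 = floor(sqrt(344)) = 18, since 18^2 = 324 <= 344 < 361 = 19^2.
Iterate m_{i+1} = d_i*a_i - m_i, d_{i+1} = (344 - m_{i+1}^2)/d_i, a_{i+1} = floor((a_0 + m_{i+1})/d_{i+1}):
  m_1 = 1*18 - 0 = 18, d_1 = (344 - 18^2)/1 = 20/1 = 20, a_1 = floor((18 + 18)/20) = 1.
  m_2 = 20*1 - 18 = 2, d_2 = (344 - 2^2)/20 = 340/20 = 17, a_2 = floor((18 + 2)/17) = 1.
  m_3 = 17*1 - 2 = 15, d_3 = (344 - 15^2)/17 = 119/17 = 7, a_3 = floor((18 + 15)/7) = 4.
  m_4 = 7*4 - 15 = 13, d_4 = (344 - 13^2)/7 = 175/7 = 25, a_4 = floor((18 + 13)/25) = 1.
  m_5 = 25*1 - 13 = 12, d_5 = (344 - 12^2)/25 = 200/25 = 8, a_5 = floor((18 + 12)/8) = 3.
  m_6 = 8*3 - 12 = 12, d_6 = (344 - 12^2)/8 = 200/8 = 25, a_6 = floor((18 + 12)/25) = 1.
  m_7 = 25*1 - 12 = 13, d_7 = (344 - 13^2)/25 = 175/25 = 7, a_7 = floor((18 + 13)/7) = 4.
  m_8 = 7*4 - 13 = 15, d_8 = (344 - 15^2)/7 = 119/7 = 17, a_8 = floor((18 + 15)/17) = 1.
  m_9 = 17*1 - 15 = 2, d_9 = (344 - 2^2)/17 = 340/17 = 20, a_9 = floor((18 + 2)/20) = 1.
  m_10 = 20*1 - 2 = 18, d_10 = (344 - 18^2)/20 = 20/20 = 1, a_10 = floor((18 + 18)/1) = 36.
  m_11 = 1*36 - 18 = 18, d_11 = (344 - 18^2)/1 = 20/1 = 20: (m_11, d_11) = (m_1, d_1) = (18, 20), so from here the quotients repeat a_1, ..., a_10; the period length is 10.
So sqrt(344) = [18; (1, 1, 4, 1, 3, 1, 4, 1, 1, 36)] with period length k = 10.
k is even, so the fundamental solution of x^2 - 344y^2 = 1 is (p_{k-1}, q_{k-1}) = (p_9, q_9); compute convergents through index 9.
Convergents (p_i = a_i*p_{i-1} + p_{i-2}, q_i = a_i*q_{i-1} + q_{i-2} with p_{-2}=0, p_{-1}=1, q_{-2}=1, q_{-1}=0):
  i=0: a_0=18, p_0 = 18*1 + 0 = 18, q_0 = 18*0 + 1 = 1.
  i=1: a_1=1, p_1 = 1*18 + 1 = 19, q_1 = 1*1 + 0 = 1.
  i=2: a_2=1, p_2 = 1*19 + 18 = 37, q_2 = 1*1 + 1 = 2.
  i=3: a_3=4, p_3 = 4*37 + 19 = 167, q_3 = 4*2 + 1 = 9.
  i=4: a_4=1, p_4 = 1*167 + 37 = 204, q_4 = 1*9 + 2 = 11.
  i=5: a_5=3, p_5 = 3*204 + 167 = 779, q_5 = 3*11 + 9 = 42.
  i=6: a_6=1, p_6 = 1*779 + 204 = 983, q_6 = 1*42 + 11 = 53.
  i=7: a_7=4, p_7 = 4*983 + 779 = 4711, q_7 = 4*53 + 42 = 254.
  i=8: a_8=1, p_8 = 1*4711 + 983 = 5694, q_8 = 1*254 + 53 = 307.
  i=9: a_9=1, p_9 = 1*5694 + 4711 = 10405, q_9 = 1*307 + 254 = 561.
Check: 10405^2 - 344*561^2 = 108264025 - 108264024 = 1, so (x, y) = (10405, 561) solves the equation, and by the theorem it is the least positive solution.

(x, y) = (10405, 561)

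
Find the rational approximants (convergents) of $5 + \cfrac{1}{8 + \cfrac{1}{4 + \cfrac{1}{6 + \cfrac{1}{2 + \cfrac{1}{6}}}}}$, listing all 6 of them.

5/1, 41/8, 169/33, 1055/206, 2279/445, 14729/2876

Using the convergent recurrence p_i = a_i*p_{i-1} + p_{i-2}, q_i = a_i*q_{i-1} + q_{i-2} with p_{-2}=0, p_{-1}=1, q_{-2}=1, q_{-1}=0:
  i=0: a_0=5, p_0 = 5*1 + 0 = 5, q_0 = 5*0 + 1 = 1.
  i=1: a_1=8, p_1 = 8*5 + 1 = 41, q_1 = 8*1 + 0 = 8.
  i=2: a_2=4, p_2 = 4*41 + 5 = 169, q_2 = 4*8 + 1 = 33.
  i=3: a_3=6, p_3 = 6*169 + 41 = 1055, q_3 = 6*33 + 8 = 206.
  i=4: a_4=2, p_4 = 2*1055 + 169 = 2279, q_4 = 2*206 + 33 = 445.
  i=5: a_5=6, p_5 = 6*2279 + 1055 = 14729, q_5 = 6*445 + 206 = 2876.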